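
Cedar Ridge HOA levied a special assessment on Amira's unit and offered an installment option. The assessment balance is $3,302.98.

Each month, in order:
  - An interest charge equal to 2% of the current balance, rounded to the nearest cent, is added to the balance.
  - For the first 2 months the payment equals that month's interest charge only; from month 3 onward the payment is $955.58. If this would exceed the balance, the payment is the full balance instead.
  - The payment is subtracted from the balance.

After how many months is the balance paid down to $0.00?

Month 1: $3,302.98 +$66.06 interest = $3,369.04; pay $66.06 → $3,302.98
Month 2: $3,302.98 +$66.06 interest = $3,369.04; pay $66.06 → $3,302.98
Month 3: $3,302.98 +$66.06 interest = $3,369.04; pay $955.58 → $2,413.46
Month 4: $2,413.46 +$48.27 interest = $2,461.73; pay $955.58 → $1,506.15
Month 5: $1,506.15 +$30.12 interest = $1,536.27; pay $955.58 → $580.69
Month 6: $580.69 +$11.61 interest = $592.30; pay $592.30 → $0.00
Balance reaches $0.00 in month 6.

6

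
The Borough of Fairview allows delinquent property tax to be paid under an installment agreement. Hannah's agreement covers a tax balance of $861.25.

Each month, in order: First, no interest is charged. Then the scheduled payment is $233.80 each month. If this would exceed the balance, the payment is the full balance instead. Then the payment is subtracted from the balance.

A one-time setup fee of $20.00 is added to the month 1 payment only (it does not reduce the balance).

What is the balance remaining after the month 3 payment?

$159.85

Month 1: $861.25 − $233.80 (+ $20.00 fee) → $627.45
Month 2: $627.45 − $233.80 → $393.65
Month 3: $393.65 − $233.80 → $159.85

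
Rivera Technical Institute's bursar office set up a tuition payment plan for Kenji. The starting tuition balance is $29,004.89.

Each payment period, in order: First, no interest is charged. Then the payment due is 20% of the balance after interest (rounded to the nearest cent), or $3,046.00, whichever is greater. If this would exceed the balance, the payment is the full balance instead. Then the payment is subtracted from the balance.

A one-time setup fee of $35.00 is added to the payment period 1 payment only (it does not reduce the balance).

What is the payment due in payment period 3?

# | Opening | Payment | Fee | End bal
1 | $29,004.89 | $5,800.98 | $35.00 | $23,203.91
2 | $23,203.91 | $4,640.78 | — | $18,563.13
3 | $18,563.13 | $3,712.63 | — | $14,850.50

$3,712.63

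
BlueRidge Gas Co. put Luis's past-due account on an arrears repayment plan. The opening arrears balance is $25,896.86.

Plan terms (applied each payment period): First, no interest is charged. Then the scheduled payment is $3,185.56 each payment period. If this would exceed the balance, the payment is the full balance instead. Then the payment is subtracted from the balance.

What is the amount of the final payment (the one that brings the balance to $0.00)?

$412.38

Payment period 1: $25,896.86 − $3,185.56 → $22,711.30
Payment period 2: $22,711.30 − $3,185.56 → $19,525.74
Payment period 3: $19,525.74 − $3,185.56 → $16,340.18
Payment period 4: $16,340.18 − $3,185.56 → $13,154.62
Payment period 5: $13,154.62 − $3,185.56 → $9,969.06
Payment period 6: $9,969.06 − $3,185.56 → $6,783.50
Payment period 7: $6,783.50 − $3,185.56 → $3,597.94
Payment period 8: $3,597.94 − $3,185.56 → $412.38
Payment period 9: $412.38 − $412.38 → $0.00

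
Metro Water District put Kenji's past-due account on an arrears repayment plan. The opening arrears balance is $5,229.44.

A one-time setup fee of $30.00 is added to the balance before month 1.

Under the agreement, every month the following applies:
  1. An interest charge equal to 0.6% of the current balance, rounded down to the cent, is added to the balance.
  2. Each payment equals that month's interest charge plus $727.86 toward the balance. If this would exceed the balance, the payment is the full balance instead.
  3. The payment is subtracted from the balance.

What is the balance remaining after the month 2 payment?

$3,803.72

Month 1: $5,259.44 +$31.55 interest = $5,290.99; pay $759.41 → $4,531.58
Month 2: $4,531.58 +$27.18 interest = $4,558.76; pay $755.04 → $3,803.72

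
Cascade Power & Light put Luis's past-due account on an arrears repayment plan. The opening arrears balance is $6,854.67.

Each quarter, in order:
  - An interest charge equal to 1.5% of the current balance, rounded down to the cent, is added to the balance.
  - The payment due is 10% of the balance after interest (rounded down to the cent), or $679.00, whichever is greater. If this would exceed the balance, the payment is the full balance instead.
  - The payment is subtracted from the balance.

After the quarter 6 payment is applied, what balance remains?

$3,247.28

# | Opening | Interest | Payment | End bal
1 | $6,854.67 | $102.82 | $695.74 | $6,261.75
2 | $6,261.75 | $93.92 | $679.00 | $5,676.67
3 | $5,676.67 | $85.15 | $679.00 | $5,082.82
4 | $5,082.82 | $76.24 | $679.00 | $4,480.06
5 | $4,480.06 | $67.20 | $679.00 | $3,868.26
6 | $3,868.26 | $58.02 | $679.00 | $3,247.28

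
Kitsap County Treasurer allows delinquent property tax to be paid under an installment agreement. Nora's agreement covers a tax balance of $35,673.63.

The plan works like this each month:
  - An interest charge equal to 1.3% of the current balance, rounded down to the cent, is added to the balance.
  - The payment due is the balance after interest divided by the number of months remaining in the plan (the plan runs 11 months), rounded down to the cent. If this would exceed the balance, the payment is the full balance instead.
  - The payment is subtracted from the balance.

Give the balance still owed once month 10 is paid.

Month 1: opening $35,673.63; interest $463.75 → $36,137.38; payment $3,285.21; balance $32,852.17
Month 2: opening $32,852.17; interest $427.07 → $33,279.24; payment $3,327.92; balance $29,951.32
Month 3: opening $29,951.32; interest $389.36 → $30,340.68; payment $3,371.18; balance $26,969.50
Month 4: opening $26,969.50; interest $350.60 → $27,320.10; payment $3,415.01; balance $23,905.09
Month 5: opening $23,905.09; interest $310.76 → $24,215.85; payment $3,459.40; balance $20,756.45
Month 6: opening $20,756.45; interest $269.83 → $21,026.28; payment $3,504.38; balance $17,521.90
Month 7: opening $17,521.90; interest $227.78 → $17,749.68; payment $3,549.93; balance $14,199.75
Month 8: opening $14,199.75; interest $184.59 → $14,384.34; payment $3,596.08; balance $10,788.26
Month 9: opening $10,788.26; interest $140.24 → $10,928.50; payment $3,642.83; balance $7,285.67
Month 10: opening $7,285.67; interest $94.71 → $7,380.38; payment $3,690.19; balance $3,690.19

$3,690.19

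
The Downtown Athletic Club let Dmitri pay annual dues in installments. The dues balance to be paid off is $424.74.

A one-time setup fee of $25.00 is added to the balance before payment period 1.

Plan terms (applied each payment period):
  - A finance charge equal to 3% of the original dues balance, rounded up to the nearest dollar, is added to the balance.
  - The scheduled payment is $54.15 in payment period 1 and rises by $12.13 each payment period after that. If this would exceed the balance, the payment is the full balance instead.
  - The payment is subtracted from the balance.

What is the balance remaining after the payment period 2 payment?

$355.31

Payment period 1: opening $449.74; interest $13.00 → $462.74; payment $54.15; balance $408.59
Payment period 2: opening $408.59; interest $13.00 → $421.59; payment $66.28; balance $355.31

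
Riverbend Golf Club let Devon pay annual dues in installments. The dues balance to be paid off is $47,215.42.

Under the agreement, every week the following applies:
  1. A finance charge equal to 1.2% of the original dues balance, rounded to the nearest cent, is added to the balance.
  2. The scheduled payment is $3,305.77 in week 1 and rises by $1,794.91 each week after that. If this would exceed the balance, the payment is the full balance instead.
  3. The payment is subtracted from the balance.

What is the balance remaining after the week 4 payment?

Week 1: opening $47,215.42; interest $566.59 → $47,782.01; payment $3,305.77; balance $44,476.24
Week 2: opening $44,476.24; interest $566.59 → $45,042.83; payment $5,100.68; balance $39,942.15
Week 3: opening $39,942.15; interest $566.59 → $40,508.74; payment $6,895.59; balance $33,613.15
Week 4: opening $33,613.15; interest $566.59 → $34,179.74; payment $8,690.50; balance $25,489.24

$25,489.24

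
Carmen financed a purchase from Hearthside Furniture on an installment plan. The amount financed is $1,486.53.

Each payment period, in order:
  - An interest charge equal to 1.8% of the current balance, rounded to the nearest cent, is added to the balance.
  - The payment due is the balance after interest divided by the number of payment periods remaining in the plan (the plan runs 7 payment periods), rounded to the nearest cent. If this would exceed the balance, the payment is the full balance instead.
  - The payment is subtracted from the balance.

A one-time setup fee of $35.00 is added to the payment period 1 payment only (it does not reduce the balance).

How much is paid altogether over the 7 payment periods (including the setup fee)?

# | Opening | Interest | Payment | Fee | End bal
1 | $1,486.53 | $26.76 | $216.18 | $35.00 | $1,297.11
2 | $1,297.11 | $23.35 | $220.08 | — | $1,100.38
3 | $1,100.38 | $19.81 | $224.04 | — | $896.15
4 | $896.15 | $16.13 | $228.07 | — | $684.21
5 | $684.21 | $12.32 | $232.18 | — | $464.35
6 | $464.35 | $8.36 | $236.36 | — | $236.35
7 | $236.35 | $4.25 | $240.60 | — | $0.00
Total paid: $1,632.51

$1,632.51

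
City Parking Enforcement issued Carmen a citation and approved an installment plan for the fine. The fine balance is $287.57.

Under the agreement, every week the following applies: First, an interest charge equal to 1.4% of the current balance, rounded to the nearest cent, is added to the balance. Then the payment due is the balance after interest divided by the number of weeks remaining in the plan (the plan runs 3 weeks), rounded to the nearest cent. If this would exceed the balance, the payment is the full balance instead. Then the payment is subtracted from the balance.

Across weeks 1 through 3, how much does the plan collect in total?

$295.70

Week 1: opening $287.57; interest $4.03 → $291.60; payment $97.20; balance $194.40
Week 2: opening $194.40; interest $2.72 → $197.12; payment $98.56; balance $98.56
Week 3: opening $98.56; interest $1.38 → $99.94; payment $99.94; balance $0.00
Total paid: $295.70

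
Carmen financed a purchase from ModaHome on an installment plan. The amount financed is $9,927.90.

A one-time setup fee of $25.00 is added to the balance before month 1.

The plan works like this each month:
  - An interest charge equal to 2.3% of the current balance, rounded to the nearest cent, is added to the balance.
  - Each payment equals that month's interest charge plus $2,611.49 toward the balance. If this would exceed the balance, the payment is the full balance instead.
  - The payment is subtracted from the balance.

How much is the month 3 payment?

$2,720.28

Month 1: $9,952.90 +$228.92 interest = $10,181.82; pay $2,840.41 → $7,341.41
Month 2: $7,341.41 +$168.85 interest = $7,510.26; pay $2,780.34 → $4,729.92
Month 3: $4,729.92 +$108.79 interest = $4,838.71; pay $2,720.28 → $2,118.43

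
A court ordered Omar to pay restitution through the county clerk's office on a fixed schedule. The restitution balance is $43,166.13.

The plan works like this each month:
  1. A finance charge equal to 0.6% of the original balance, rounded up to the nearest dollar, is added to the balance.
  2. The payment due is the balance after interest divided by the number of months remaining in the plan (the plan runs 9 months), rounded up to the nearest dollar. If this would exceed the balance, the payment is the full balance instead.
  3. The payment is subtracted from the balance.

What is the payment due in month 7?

$5,140.00

Month 1: opening $43,166.13; interest $259.00 → $43,425.13; payment $4,826.00; balance $38,599.13
Month 2: opening $38,599.13; interest $259.00 → $38,858.13; payment $4,858.00; balance $34,000.13
Month 3: opening $34,000.13; interest $259.00 → $34,259.13; payment $4,895.00; balance $29,364.13
Month 4: opening $29,364.13; interest $259.00 → $29,623.13; payment $4,938.00; balance $24,685.13
Month 5: opening $24,685.13; interest $259.00 → $24,944.13; payment $4,989.00; balance $19,955.13
Month 6: opening $19,955.13; interest $259.00 → $20,214.13; payment $5,054.00; balance $15,160.13
Month 7: opening $15,160.13; interest $259.00 → $15,419.13; payment $5,140.00; balance $10,279.13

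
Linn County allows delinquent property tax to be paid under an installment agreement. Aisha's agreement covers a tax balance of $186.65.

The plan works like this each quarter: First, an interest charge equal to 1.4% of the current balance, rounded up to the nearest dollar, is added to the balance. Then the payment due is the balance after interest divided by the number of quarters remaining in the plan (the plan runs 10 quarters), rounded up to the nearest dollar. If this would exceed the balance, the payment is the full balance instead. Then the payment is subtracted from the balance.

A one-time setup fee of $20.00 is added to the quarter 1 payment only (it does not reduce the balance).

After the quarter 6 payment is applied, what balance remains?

Quarter 1: $186.65 +$3.00 interest = $189.65; pay $19.00 (+ $20.00 fee) → $170.65
Quarter 2: $170.65 +$3.00 interest = $173.65; pay $20.00 → $153.65
Quarter 3: $153.65 +$3.00 interest = $156.65; pay $20.00 → $136.65
Quarter 4: $136.65 +$2.00 interest = $138.65; pay $20.00 → $118.65
Quarter 5: $118.65 +$2.00 interest = $120.65; pay $21.00 → $99.65
Quarter 6: $99.65 +$2.00 interest = $101.65; pay $21.00 → $80.65

$80.65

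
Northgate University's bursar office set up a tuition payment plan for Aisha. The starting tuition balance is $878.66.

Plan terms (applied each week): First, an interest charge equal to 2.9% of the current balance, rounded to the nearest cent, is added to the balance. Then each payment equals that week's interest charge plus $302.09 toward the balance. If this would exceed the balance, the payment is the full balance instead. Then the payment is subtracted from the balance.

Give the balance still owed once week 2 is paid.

# | Opening | Interest | Payment | End bal
1 | $878.66 | $25.48 | $327.57 | $576.57
2 | $576.57 | $16.72 | $318.81 | $274.48

$274.48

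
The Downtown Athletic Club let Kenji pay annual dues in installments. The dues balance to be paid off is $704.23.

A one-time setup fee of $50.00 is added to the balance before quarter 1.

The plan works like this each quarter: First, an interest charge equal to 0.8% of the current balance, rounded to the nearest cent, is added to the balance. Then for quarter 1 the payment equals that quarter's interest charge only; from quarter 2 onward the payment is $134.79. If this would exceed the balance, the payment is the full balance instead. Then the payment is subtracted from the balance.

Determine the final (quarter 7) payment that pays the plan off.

Quarter 1: $754.23 +$6.03 interest = $760.26; pay $6.03 → $754.23
Quarter 2: $754.23 +$6.03 interest = $760.26; pay $134.79 → $625.47
Quarter 3: $625.47 +$5.00 interest = $630.47; pay $134.79 → $495.68
Quarter 4: $495.68 +$3.97 interest = $499.65; pay $134.79 → $364.86
Quarter 5: $364.86 +$2.92 interest = $367.78; pay $134.79 → $232.99
Quarter 6: $232.99 +$1.86 interest = $234.85; pay $134.79 → $100.06
Quarter 7: $100.06 +$0.80 interest = $100.86; pay $100.86 → $0.00

$100.86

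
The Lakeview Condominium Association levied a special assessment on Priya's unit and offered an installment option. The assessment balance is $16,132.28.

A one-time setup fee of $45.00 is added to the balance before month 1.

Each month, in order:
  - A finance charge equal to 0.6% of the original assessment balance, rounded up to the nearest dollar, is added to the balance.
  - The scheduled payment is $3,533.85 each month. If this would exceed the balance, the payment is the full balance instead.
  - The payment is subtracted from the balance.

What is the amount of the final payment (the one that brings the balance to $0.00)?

$2,526.88

Month 1: opening $16,177.28; interest $97.00 → $16,274.28; payment $3,533.85; balance $12,740.43
Month 2: opening $12,740.43; interest $97.00 → $12,837.43; payment $3,533.85; balance $9,303.58
Month 3: opening $9,303.58; interest $97.00 → $9,400.58; payment $3,533.85; balance $5,866.73
Month 4: opening $5,866.73; interest $97.00 → $5,963.73; payment $3,533.85; balance $2,429.88
Month 5: opening $2,429.88; interest $97.00 → $2,526.88; payment $2,526.88; balance $0.00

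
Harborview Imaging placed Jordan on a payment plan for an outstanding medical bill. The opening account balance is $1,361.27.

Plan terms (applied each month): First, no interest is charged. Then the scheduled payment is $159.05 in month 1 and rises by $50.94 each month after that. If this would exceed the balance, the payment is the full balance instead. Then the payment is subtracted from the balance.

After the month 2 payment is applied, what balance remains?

Month 1: opening $1,361.27; payment $159.05; balance $1,202.22
Month 2: opening $1,202.22; payment $209.99; balance $992.23

$992.23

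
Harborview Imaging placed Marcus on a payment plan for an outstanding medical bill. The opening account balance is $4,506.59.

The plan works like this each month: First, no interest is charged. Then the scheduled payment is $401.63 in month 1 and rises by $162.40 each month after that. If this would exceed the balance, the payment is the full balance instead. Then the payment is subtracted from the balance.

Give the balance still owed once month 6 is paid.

$0.00

Month 1: opening $4,506.59; payment $401.63; balance $4,104.96
Month 2: opening $4,104.96; payment $564.03; balance $3,540.93
Month 3: opening $3,540.93; payment $726.43; balance $2,814.50
Month 4: opening $2,814.50; payment $888.83; balance $1,925.67
Month 5: opening $1,925.67; payment $1,051.23; balance $874.44
Month 6: opening $874.44; payment $874.44; balance $0.00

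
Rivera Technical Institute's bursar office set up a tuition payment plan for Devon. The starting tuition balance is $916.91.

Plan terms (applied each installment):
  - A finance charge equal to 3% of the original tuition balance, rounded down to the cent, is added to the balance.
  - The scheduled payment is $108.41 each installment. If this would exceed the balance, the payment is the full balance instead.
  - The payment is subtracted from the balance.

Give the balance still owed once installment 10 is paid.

Installment 1: $916.91 +$27.50 interest = $944.41; pay $108.41 → $836.00
Installment 2: $836.00 +$27.50 interest = $863.50; pay $108.41 → $755.09
Installment 3: $755.09 +$27.50 interest = $782.59; pay $108.41 → $674.18
Installment 4: $674.18 +$27.50 interest = $701.68; pay $108.41 → $593.27
Installment 5: $593.27 +$27.50 interest = $620.77; pay $108.41 → $512.36
Installment 6: $512.36 +$27.50 interest = $539.86; pay $108.41 → $431.45
Installment 7: $431.45 +$27.50 interest = $458.95; pay $108.41 → $350.54
Installment 8: $350.54 +$27.50 interest = $378.04; pay $108.41 → $269.63
Installment 9: $269.63 +$27.50 interest = $297.13; pay $108.41 → $188.72
Installment 10: $188.72 +$27.50 interest = $216.22; pay $108.41 → $107.81

$107.81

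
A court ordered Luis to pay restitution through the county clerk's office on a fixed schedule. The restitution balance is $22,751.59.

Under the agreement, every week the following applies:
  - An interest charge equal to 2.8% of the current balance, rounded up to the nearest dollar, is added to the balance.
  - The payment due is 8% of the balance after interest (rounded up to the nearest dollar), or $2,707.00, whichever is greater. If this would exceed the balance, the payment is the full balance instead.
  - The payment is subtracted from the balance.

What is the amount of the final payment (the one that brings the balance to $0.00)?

$1,953.59

Week 1: $22,751.59 +$638.00 interest = $23,389.59; pay $2,707.00 → $20,682.59
Week 2: $20,682.59 +$580.00 interest = $21,262.59; pay $2,707.00 → $18,555.59
Week 3: $18,555.59 +$520.00 interest = $19,075.59; pay $2,707.00 → $16,368.59
Week 4: $16,368.59 +$459.00 interest = $16,827.59; pay $2,707.00 → $14,120.59
Week 5: $14,120.59 +$396.00 interest = $14,516.59; pay $2,707.00 → $11,809.59
Week 6: $11,809.59 +$331.00 interest = $12,140.59; pay $2,707.00 → $9,433.59
Week 7: $9,433.59 +$265.00 interest = $9,698.59; pay $2,707.00 → $6,991.59
Week 8: $6,991.59 +$196.00 interest = $7,187.59; pay $2,707.00 → $4,480.59
Week 9: $4,480.59 +$126.00 interest = $4,606.59; pay $2,707.00 → $1,899.59
Week 10: $1,899.59 +$54.00 interest = $1,953.59; pay $1,953.59 → $0.00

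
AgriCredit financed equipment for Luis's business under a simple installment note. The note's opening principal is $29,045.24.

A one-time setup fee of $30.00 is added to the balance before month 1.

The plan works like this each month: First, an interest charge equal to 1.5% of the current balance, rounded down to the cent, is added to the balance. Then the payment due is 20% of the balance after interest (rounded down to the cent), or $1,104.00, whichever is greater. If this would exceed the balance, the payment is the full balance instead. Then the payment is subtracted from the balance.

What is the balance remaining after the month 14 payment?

$0.00

# | Opening | Interest | Payment | End bal
1 | $29,075.24 | $436.12 | $5,902.27 | $23,609.09
2 | $23,609.09 | $354.13 | $4,792.64 | $19,170.58
3 | $19,170.58 | $287.55 | $3,891.62 | $15,566.51
4 | $15,566.51 | $233.49 | $3,160.00 | $12,640.00
5 | $12,640.00 | $189.60 | $2,565.92 | $10,263.68
6 | $10,263.68 | $153.95 | $2,083.52 | $8,334.11
7 | $8,334.11 | $125.01 | $1,691.82 | $6,767.30
8 | $6,767.30 | $101.50 | $1,373.76 | $5,495.04
9 | $5,495.04 | $82.42 | $1,115.49 | $4,461.97
10 | $4,461.97 | $66.92 | $1,104.00 | $3,424.89
11 | $3,424.89 | $51.37 | $1,104.00 | $2,372.26
12 | $2,372.26 | $35.58 | $1,104.00 | $1,303.84
13 | $1,303.84 | $19.55 | $1,104.00 | $219.39
14 | $219.39 | $3.29 | $222.68 | $0.00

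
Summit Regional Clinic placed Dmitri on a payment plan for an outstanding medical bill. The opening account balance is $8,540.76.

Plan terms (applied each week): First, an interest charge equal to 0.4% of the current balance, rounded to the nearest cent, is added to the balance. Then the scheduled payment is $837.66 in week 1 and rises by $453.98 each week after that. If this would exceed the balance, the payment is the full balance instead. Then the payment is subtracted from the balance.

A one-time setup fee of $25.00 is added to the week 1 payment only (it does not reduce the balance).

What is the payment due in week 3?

Week 1: $8,540.76 +$34.16 interest = $8,574.92; pay $837.66 (+ $25.00 fee) → $7,737.26
Week 2: $7,737.26 +$30.95 interest = $7,768.21; pay $1,291.64 → $6,476.57
Week 3: $6,476.57 +$25.91 interest = $6,502.48; pay $1,745.62 → $4,756.86

$1,745.62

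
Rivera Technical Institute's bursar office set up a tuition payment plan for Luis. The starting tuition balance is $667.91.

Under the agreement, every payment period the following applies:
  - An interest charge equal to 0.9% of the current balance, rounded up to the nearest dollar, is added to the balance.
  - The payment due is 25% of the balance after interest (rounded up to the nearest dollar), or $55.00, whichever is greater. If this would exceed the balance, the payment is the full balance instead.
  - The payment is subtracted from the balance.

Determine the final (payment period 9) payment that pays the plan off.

$5.91

# | Opening | Interest | Payment | End bal
1 | $667.91 | $7.00 | $169.00 | $505.91
2 | $505.91 | $5.00 | $128.00 | $382.91
3 | $382.91 | $4.00 | $97.00 | $289.91
4 | $289.91 | $3.00 | $74.00 | $218.91
5 | $218.91 | $2.00 | $56.00 | $164.91
6 | $164.91 | $2.00 | $55.00 | $111.91
7 | $111.91 | $2.00 | $55.00 | $58.91
8 | $58.91 | $1.00 | $55.00 | $4.91
9 | $4.91 | $1.00 | $5.91 | $0.00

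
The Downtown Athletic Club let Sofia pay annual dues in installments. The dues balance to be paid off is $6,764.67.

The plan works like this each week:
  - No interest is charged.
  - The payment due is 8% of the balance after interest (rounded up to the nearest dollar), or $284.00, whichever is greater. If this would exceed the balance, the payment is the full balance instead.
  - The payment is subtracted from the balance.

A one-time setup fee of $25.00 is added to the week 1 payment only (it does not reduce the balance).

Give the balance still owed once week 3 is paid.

Week 1: $6,764.67 − $542.00 (+ $25.00 fee) → $6,222.67
Week 2: $6,222.67 − $498.00 → $5,724.67
Week 3: $5,724.67 − $458.00 → $5,266.67

$5,266.67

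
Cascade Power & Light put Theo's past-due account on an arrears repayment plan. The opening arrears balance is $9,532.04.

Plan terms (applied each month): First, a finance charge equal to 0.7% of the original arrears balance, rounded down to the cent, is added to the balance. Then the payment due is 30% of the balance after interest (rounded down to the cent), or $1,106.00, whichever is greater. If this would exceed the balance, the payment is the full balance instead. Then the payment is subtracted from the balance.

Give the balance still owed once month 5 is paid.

$1,293.23

Month 1: $9,532.04 +$66.72 interest = $9,598.76; pay $2,879.62 → $6,719.14
Month 2: $6,719.14 +$66.72 interest = $6,785.86; pay $2,035.75 → $4,750.11
Month 3: $4,750.11 +$66.72 interest = $4,816.83; pay $1,445.04 → $3,371.79
Month 4: $3,371.79 +$66.72 interest = $3,438.51; pay $1,106.00 → $2,332.51
Month 5: $2,332.51 +$66.72 interest = $2,399.23; pay $1,106.00 → $1,293.23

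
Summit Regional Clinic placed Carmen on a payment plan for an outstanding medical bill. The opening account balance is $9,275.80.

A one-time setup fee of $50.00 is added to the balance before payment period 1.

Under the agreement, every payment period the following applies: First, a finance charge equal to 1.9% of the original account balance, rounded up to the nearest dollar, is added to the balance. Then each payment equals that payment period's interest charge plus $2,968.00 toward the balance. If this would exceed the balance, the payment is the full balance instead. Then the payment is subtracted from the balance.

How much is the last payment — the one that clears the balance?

$598.80

Payment period 1: opening $9,325.80; interest $177.00 → $9,502.80; payment $3,145.00; balance $6,357.80
Payment period 2: opening $6,357.80; interest $177.00 → $6,534.80; payment $3,145.00; balance $3,389.80
Payment period 3: opening $3,389.80; interest $177.00 → $3,566.80; payment $3,145.00; balance $421.80
Payment period 4: opening $421.80; interest $177.00 → $598.80; payment $598.80; balance $0.00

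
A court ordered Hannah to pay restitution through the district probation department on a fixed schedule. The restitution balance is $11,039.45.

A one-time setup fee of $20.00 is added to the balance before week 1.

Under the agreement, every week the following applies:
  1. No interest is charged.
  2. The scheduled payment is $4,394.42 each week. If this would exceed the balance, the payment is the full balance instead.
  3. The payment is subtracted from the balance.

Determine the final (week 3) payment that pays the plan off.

Week 1: $11,059.45 − $4,394.42 → $6,665.03
Week 2: $6,665.03 − $4,394.42 → $2,270.61
Week 3: $2,270.61 − $2,270.61 → $0.00

$2,270.61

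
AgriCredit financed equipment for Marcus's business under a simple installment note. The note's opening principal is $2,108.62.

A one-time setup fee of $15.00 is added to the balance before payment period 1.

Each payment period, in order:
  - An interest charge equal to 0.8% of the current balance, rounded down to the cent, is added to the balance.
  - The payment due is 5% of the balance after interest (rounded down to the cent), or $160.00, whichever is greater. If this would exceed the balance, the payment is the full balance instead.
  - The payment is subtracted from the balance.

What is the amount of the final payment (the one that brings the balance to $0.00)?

# | Opening | Interest | Payment | End bal
1 | $2,123.62 | $16.98 | $160.00 | $1,980.60
2 | $1,980.60 | $15.84 | $160.00 | $1,836.44
3 | $1,836.44 | $14.69 | $160.00 | $1,691.13
4 | $1,691.13 | $13.52 | $160.00 | $1,544.65
5 | $1,544.65 | $12.35 | $160.00 | $1,397.00
6 | $1,397.00 | $11.17 | $160.00 | $1,248.17
7 | $1,248.17 | $9.98 | $160.00 | $1,098.15
8 | $1,098.15 | $8.78 | $160.00 | $946.93
9 | $946.93 | $7.57 | $160.00 | $794.50
10 | $794.50 | $6.35 | $160.00 | $640.85
11 | $640.85 | $5.12 | $160.00 | $485.97
12 | $485.97 | $3.88 | $160.00 | $329.85
13 | $329.85 | $2.63 | $160.00 | $172.48
14 | $172.48 | $1.37 | $160.00 | $13.85
15 | $13.85 | $0.11 | $13.96 | $0.00

$13.96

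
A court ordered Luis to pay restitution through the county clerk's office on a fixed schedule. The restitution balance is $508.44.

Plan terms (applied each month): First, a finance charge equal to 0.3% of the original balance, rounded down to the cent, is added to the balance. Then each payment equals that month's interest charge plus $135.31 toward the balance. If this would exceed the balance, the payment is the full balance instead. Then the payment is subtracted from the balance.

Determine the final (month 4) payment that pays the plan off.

Month 1: opening $508.44; interest $1.52 → $509.96; payment $136.83; balance $373.13
Month 2: opening $373.13; interest $1.52 → $374.65; payment $136.83; balance $237.82
Month 3: opening $237.82; interest $1.52 → $239.34; payment $136.83; balance $102.51
Month 4: opening $102.51; interest $1.52 → $104.03; payment $104.03; balance $0.00

$104.03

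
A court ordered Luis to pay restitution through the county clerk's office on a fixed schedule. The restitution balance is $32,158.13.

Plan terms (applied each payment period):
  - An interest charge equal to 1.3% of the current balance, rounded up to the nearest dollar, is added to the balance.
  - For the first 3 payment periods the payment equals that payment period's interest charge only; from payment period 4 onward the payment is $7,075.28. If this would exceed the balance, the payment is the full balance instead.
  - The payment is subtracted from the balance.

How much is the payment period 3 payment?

Payment period 1: opening $32,158.13; interest $419.00 → $32,577.13; payment $419.00; balance $32,158.13
Payment period 2: opening $32,158.13; interest $419.00 → $32,577.13; payment $419.00; balance $32,158.13
Payment period 3: opening $32,158.13; interest $419.00 → $32,577.13; payment $419.00; balance $32,158.13

$419.00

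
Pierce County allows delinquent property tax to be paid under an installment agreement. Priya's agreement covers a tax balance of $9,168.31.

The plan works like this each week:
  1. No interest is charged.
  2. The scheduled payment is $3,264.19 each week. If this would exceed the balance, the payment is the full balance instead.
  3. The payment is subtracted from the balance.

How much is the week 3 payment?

Week 1: opening $9,168.31; payment $3,264.19; balance $5,904.12
Week 2: opening $5,904.12; payment $3,264.19; balance $2,639.93
Week 3: opening $2,639.93; payment $2,639.93; balance $0.00

$2,639.93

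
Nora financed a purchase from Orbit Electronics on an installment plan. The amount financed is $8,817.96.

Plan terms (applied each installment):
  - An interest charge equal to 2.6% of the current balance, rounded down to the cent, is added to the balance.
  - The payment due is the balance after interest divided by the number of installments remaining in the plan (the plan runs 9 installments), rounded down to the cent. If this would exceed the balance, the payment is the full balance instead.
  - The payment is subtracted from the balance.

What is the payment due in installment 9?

# | Opening | Interest | Payment | End bal
1 | $8,817.96 | $229.26 | $1,005.24 | $8,041.98
2 | $8,041.98 | $209.09 | $1,031.38 | $7,219.69
3 | $7,219.69 | $187.71 | $1,058.20 | $6,349.20
4 | $6,349.20 | $165.07 | $1,085.71 | $5,428.56
5 | $5,428.56 | $141.14 | $1,113.94 | $4,455.76
6 | $4,455.76 | $115.84 | $1,142.90 | $3,428.70
7 | $3,428.70 | $89.14 | $1,172.61 | $2,345.23
8 | $2,345.23 | $60.97 | $1,203.10 | $1,203.10
9 | $1,203.10 | $31.28 | $1,234.38 | $0.00

$1,234.38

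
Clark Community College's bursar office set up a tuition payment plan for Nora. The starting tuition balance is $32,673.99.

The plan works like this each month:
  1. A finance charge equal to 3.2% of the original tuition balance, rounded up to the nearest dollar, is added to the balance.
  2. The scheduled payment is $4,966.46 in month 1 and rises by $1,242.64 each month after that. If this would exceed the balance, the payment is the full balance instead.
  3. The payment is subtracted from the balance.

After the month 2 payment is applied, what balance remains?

# | Opening | Interest | Payment | End bal
1 | $32,673.99 | $1,046.00 | $4,966.46 | $28,753.53
2 | $28,753.53 | $1,046.00 | $6,209.10 | $23,590.43

$23,590.43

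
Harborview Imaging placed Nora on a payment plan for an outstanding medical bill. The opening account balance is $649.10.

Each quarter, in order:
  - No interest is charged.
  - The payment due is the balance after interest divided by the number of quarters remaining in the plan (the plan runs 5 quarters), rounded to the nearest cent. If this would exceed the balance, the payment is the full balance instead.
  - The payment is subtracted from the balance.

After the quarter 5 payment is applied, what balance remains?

Quarter 1: opening $649.10; payment $129.82; balance $519.28
Quarter 2: opening $519.28; payment $129.82; balance $389.46
Quarter 3: opening $389.46; payment $129.82; balance $259.64
Quarter 4: opening $259.64; payment $129.82; balance $129.82
Quarter 5: opening $129.82; payment $129.82; balance $0.00

$0.00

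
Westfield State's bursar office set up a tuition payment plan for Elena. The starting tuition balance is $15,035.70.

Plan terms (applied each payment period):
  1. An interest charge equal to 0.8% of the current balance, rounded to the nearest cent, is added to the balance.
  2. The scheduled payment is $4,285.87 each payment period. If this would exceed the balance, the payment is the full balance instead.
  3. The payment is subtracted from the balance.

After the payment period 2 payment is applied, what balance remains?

# | Opening | Interest | Payment | End bal
1 | $15,035.70 | $120.29 | $4,285.87 | $10,870.12
2 | $10,870.12 | $86.96 | $4,285.87 | $6,671.21

$6,671.21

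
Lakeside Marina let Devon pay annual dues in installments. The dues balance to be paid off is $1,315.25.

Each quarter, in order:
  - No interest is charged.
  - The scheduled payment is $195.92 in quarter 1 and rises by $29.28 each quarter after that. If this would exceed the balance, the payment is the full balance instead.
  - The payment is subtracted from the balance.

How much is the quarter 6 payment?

$42.85

Quarter 1: opening $1,315.25; payment $195.92; balance $1,119.33
Quarter 2: opening $1,119.33; payment $225.20; balance $894.13
Quarter 3: opening $894.13; payment $254.48; balance $639.65
Quarter 4: opening $639.65; payment $283.76; balance $355.89
Quarter 5: opening $355.89; payment $313.04; balance $42.85
Quarter 6: opening $42.85; payment $42.85; balance $0.00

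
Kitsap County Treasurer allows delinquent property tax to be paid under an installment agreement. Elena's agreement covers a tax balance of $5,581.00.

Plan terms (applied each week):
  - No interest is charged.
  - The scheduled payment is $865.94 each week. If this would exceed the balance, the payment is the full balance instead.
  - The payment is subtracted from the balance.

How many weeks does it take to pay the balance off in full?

Week 1: opening $5,581.00; payment $865.94; balance $4,715.06
Week 2: opening $4,715.06; payment $865.94; balance $3,849.12
Week 3: opening $3,849.12; payment $865.94; balance $2,983.18
Week 4: opening $2,983.18; payment $865.94; balance $2,117.24
Week 5: opening $2,117.24; payment $865.94; balance $1,251.30
Week 6: opening $1,251.30; payment $865.94; balance $385.36
Week 7: opening $385.36; payment $385.36; balance $0.00
Balance reaches $0.00 in week 7.

7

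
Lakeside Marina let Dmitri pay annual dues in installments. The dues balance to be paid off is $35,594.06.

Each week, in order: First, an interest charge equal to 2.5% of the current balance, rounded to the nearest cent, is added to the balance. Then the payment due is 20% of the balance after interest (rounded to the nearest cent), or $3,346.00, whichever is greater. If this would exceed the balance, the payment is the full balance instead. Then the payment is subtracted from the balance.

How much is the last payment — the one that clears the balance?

$635.42

Week 1: $35,594.06 +$889.85 interest = $36,483.91; pay $7,296.78 → $29,187.13
Week 2: $29,187.13 +$729.68 interest = $29,916.81; pay $5,983.36 → $23,933.45
Week 3: $23,933.45 +$598.34 interest = $24,531.79; pay $4,906.36 → $19,625.43
Week 4: $19,625.43 +$490.64 interest = $20,116.07; pay $4,023.21 → $16,092.86
Week 5: $16,092.86 +$402.32 interest = $16,495.18; pay $3,346.00 → $13,149.18
Week 6: $13,149.18 +$328.73 interest = $13,477.91; pay $3,346.00 → $10,131.91
Week 7: $10,131.91 +$253.30 interest = $10,385.21; pay $3,346.00 → $7,039.21
Week 8: $7,039.21 +$175.98 interest = $7,215.19; pay $3,346.00 → $3,869.19
Week 9: $3,869.19 +$96.73 interest = $3,965.92; pay $3,346.00 → $619.92
Week 10: $619.92 +$15.50 interest = $635.42; pay $635.42 → $0.00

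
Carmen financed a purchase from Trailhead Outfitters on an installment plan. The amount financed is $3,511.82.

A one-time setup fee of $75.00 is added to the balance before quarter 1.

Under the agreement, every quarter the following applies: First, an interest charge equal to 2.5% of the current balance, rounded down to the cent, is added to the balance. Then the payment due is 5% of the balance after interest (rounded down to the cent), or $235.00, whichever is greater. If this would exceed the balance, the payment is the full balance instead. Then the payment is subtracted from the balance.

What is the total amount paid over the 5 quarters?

$1,175.00

Quarter 1: $3,586.82 +$89.67 interest = $3,676.49; pay $235.00 → $3,441.49
Quarter 2: $3,441.49 +$86.03 interest = $3,527.52; pay $235.00 → $3,292.52
Quarter 3: $3,292.52 +$82.31 interest = $3,374.83; pay $235.00 → $3,139.83
Quarter 4: $3,139.83 +$78.49 interest = $3,218.32; pay $235.00 → $2,983.32
Quarter 5: $2,983.32 +$74.58 interest = $3,057.90; pay $235.00 → $2,822.90
Total paid: $1,175.00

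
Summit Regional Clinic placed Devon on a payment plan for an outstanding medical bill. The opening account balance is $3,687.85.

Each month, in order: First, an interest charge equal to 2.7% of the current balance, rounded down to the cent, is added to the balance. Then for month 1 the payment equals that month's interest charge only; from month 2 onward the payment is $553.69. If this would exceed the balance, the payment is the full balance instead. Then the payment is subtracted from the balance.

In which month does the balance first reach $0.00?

Month 1: opening $3,687.85; interest $99.57 → $3,787.42; payment $99.57; balance $3,687.85
Month 2: opening $3,687.85; interest $99.57 → $3,787.42; payment $553.69; balance $3,233.73
Month 3: opening $3,233.73; interest $87.31 → $3,321.04; payment $553.69; balance $2,767.35
Month 4: opening $2,767.35; interest $74.71 → $2,842.06; payment $553.69; balance $2,288.37
Month 5: opening $2,288.37; interest $61.78 → $2,350.15; payment $553.69; balance $1,796.46
Month 6: opening $1,796.46; interest $48.50 → $1,844.96; payment $553.69; balance $1,291.27
Month 7: opening $1,291.27; interest $34.86 → $1,326.13; payment $553.69; balance $772.44
Month 8: opening $772.44; interest $20.85 → $793.29; payment $553.69; balance $239.60
Month 9: opening $239.60; interest $6.46 → $246.06; payment $246.06; balance $0.00
Balance reaches $0.00 in month 9.

9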